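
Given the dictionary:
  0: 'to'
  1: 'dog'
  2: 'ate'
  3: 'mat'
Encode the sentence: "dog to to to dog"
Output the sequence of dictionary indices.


Look up each word in the dictionary:
  'dog' -> 1
  'to' -> 0
  'to' -> 0
  'to' -> 0
  'dog' -> 1

Encoded: [1, 0, 0, 0, 1]


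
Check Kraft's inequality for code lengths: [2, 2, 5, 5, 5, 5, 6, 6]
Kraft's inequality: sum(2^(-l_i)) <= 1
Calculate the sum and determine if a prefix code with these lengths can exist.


Sum = 2^(-2) + 2^(-2) + 2^(-5) + 2^(-5) + 2^(-5) + 2^(-5) + 2^(-6) + 2^(-6)
    = 0.25 + 0.25 + 0.03125 + 0.03125 + 0.03125 + 0.03125 + 0.015625 + 0.015625
    = 42/64 = 0.65625
Since 0.65625 <= 1, Kraft's inequality IS satisfied.
A prefix code with these lengths CAN exist.

Kraft sum = 0.65625. Satisfied.


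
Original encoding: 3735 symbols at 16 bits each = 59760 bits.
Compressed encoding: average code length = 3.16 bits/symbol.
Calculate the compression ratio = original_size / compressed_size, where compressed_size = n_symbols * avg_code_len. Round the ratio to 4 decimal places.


original_size = n_symbols * orig_bits = 3735 * 16 = 59760 bits
compressed_size = n_symbols * avg_code_len = 3735 * 3.16 = 11802.6 bits
ratio = original_size / compressed_size = 59760 / 11802.6 = 5.0633

Compression ratio = 5.0633


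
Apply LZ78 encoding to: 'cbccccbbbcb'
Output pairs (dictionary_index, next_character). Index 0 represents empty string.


LZ78 encoding steps:
Dictionary: {0: ''}
Step 1: w='' (idx 0), next='c' -> output (0, 'c'), add 'c' as idx 1
Step 2: w='' (idx 0), next='b' -> output (0, 'b'), add 'b' as idx 2
Step 3: w='c' (idx 1), next='c' -> output (1, 'c'), add 'cc' as idx 3
Step 4: w='cc' (idx 3), next='b' -> output (3, 'b'), add 'ccb' as idx 4
Step 5: w='b' (idx 2), next='b' -> output (2, 'b'), add 'bb' as idx 5
Step 6: w='c' (idx 1), next='b' -> output (1, 'b'), add 'cb' as idx 6


Encoded: [(0, 'c'), (0, 'b'), (1, 'c'), (3, 'b'), (2, 'b'), (1, 'b')]


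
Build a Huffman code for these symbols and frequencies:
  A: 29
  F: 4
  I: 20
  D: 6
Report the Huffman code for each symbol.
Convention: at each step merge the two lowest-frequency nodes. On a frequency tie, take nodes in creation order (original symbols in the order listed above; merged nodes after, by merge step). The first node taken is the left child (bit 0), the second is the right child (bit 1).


Huffman tree construction:
Step 1: Merge F(4) + D(6) = 10
Step 2: Merge (F+D)(10) + I(20) = 30
Step 3: Merge A(29) + ((F+D)+I)(30) = 59
Read each symbol's code off the tree from the root (left child = 0, right child = 1).

Codes:
  A: 0 (length 1)
  F: 100 (length 3)
  I: 11 (length 2)
  D: 101 (length 3)
Average code length: 99/59 = 1.6780 bits/symbol


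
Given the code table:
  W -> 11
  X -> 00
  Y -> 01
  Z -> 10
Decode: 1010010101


Decoding:
10 -> Z
10 -> Z
01 -> Y
01 -> Y
01 -> Y


Result: ZZYYY


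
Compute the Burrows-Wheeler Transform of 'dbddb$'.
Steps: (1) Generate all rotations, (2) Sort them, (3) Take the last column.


Rotations (sorted):
  0: $dbddb -> last char: b
  1: b$dbdd -> last char: d
  2: bddb$d -> last char: d
  3: db$dbd -> last char: d
  4: dbddb$ -> last char: $
  5: ddb$db -> last char: b


BWT = bddd$b


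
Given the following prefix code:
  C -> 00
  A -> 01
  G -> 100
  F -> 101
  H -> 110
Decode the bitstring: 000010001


Decoding step by step:
Bits 00 -> C
Bits 00 -> C
Bits 100 -> G
Bits 01 -> A


Decoded message: CCGA


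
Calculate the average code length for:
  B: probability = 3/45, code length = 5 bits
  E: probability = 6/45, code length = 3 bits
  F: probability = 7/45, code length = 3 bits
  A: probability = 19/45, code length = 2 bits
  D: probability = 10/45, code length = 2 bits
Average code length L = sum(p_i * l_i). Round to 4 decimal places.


Weighted contributions p_i * l_i:
  B: (3/45) * 5 = 15/45
  E: (6/45) * 3 = 18/45
  F: (7/45) * 3 = 21/45
  A: (19/45) * 2 = 38/45
  D: (10/45) * 2 = 20/45
Sum = (15 + 18 + 21 + 38 + 20)/45 = 112/45

L = 112/45 = 2.4889 bits/symbol


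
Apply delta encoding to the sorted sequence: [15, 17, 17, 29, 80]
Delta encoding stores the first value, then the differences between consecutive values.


First value: 15
Deltas:
  17 - 15 = 2
  17 - 17 = 0
  29 - 17 = 12
  80 - 29 = 51


Delta encoded: [15, 2, 0, 12, 51]


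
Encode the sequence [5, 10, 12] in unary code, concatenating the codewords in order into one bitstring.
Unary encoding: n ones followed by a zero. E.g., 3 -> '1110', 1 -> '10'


Encode each number as n ones followed by a terminating 0:
  5 -> 111110 (6 bits)
  10 -> 11111111110 (11 bits)
  12 -> 1111111111110 (13 bits)
Total length = 6 + 11 + 13 = 30 bits.

Unary([5, 10, 12]) = 111110111111111101111111111110 (30 bits)


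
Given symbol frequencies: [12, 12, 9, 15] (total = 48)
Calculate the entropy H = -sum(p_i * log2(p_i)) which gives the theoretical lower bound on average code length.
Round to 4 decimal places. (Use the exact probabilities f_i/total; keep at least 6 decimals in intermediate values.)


Per-symbol terms -p_i * log2(p_i) with p_i = f_i/48:
  p = 12/48 = 0.250000: log2(p) = -2.000000, -p*log2(p) = 0.500000
  p = 12/48 = 0.250000: log2(p) = -2.000000, -p*log2(p) = 0.500000
  p = 9/48 = 0.187500: log2(p) = -2.415037, -p*log2(p) = 0.452820
  p = 15/48 = 0.312500: log2(p) = -1.678072, -p*log2(p) = 0.524397
H = 0.500000 + 0.500000 + 0.452820 + 0.524397 = 1.977217

H = 1.9772 bits/symbol


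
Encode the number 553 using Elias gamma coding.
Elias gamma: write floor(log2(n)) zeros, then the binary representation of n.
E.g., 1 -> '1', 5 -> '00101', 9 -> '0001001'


num_bits = floor(log2(553)) + 1 = 10
leading_zeros = num_bits - 1 = 9
binary(553) = 1000101001

Elias gamma(553) = '000000000' + '1000101001' = 0000000001000101001 (19 bits)


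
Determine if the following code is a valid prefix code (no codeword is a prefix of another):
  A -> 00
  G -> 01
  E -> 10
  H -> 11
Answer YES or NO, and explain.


Checking each pair (does one codeword prefix another?):
  A='00' vs G='01': no prefix
  A='00' vs E='10': no prefix
  A='00' vs H='11': no prefix
  G='01' vs A='00': no prefix
  G='01' vs E='10': no prefix
  G='01' vs H='11': no prefix
  E='10' vs A='00': no prefix
  E='10' vs G='01': no prefix
  E='10' vs H='11': no prefix
  H='11' vs A='00': no prefix
  H='11' vs G='01': no prefix
  H='11' vs E='10': no prefix
No violation found over all pairs.

YES -- this is a valid prefix code. No codeword is a prefix of any other codeword.


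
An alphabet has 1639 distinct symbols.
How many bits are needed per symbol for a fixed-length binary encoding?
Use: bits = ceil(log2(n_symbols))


log2(1639) = 10.6786
Bracket: 2^10 = 1024 < 1639 <= 2^11 = 2048
So ceil(log2(1639)) = 11

bits = ceil(log2(1639)) = ceil(10.6786) = 11 bits


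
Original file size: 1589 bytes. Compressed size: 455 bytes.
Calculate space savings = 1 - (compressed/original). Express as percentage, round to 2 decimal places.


ratio = compressed/original = 455/1589 = 0.286344
savings = 1 - ratio = 1 - 0.286344 = 0.713656
as a percentage: 0.713656 * 100 = 71.37%

Space savings = 1 - 455/1589 = 71.37%


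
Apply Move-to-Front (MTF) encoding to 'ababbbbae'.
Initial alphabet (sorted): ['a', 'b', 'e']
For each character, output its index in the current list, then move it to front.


MTF encoding:
'a': index 0 in ['a', 'b', 'e'] -> ['a', 'b', 'e']
'b': index 1 in ['a', 'b', 'e'] -> ['b', 'a', 'e']
'a': index 1 in ['b', 'a', 'e'] -> ['a', 'b', 'e']
'b': index 1 in ['a', 'b', 'e'] -> ['b', 'a', 'e']
'b': index 0 in ['b', 'a', 'e'] -> ['b', 'a', 'e']
'b': index 0 in ['b', 'a', 'e'] -> ['b', 'a', 'e']
'b': index 0 in ['b', 'a', 'e'] -> ['b', 'a', 'e']
'a': index 1 in ['b', 'a', 'e'] -> ['a', 'b', 'e']
'e': index 2 in ['a', 'b', 'e'] -> ['e', 'a', 'b']


Output: [0, 1, 1, 1, 0, 0, 0, 1, 2]


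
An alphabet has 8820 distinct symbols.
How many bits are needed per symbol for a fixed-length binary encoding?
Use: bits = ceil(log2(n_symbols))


log2(8820) = 13.1066
Bracket: 2^13 = 8192 < 8820 <= 2^14 = 16384
So ceil(log2(8820)) = 14

bits = ceil(log2(8820)) = ceil(13.1066) = 14 bits


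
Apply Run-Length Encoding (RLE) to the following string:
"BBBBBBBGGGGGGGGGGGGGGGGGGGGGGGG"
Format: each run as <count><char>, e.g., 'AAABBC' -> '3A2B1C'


Scanning runs left to right:
  i=0: run of 'B' x 7 -> '7B'
  i=7: run of 'G' x 24 -> '24G'

RLE = 7B24G


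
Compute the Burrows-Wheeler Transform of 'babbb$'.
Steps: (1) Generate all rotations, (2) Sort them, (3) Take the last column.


Rotations (sorted):
  0: $babbb -> last char: b
  1: abbb$b -> last char: b
  2: b$babb -> last char: b
  3: babbb$ -> last char: $
  4: bb$bab -> last char: b
  5: bbb$ba -> last char: a


BWT = bbb$ba


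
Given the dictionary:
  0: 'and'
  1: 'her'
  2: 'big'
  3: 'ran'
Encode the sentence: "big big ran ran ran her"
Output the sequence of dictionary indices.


Look up each word in the dictionary:
  'big' -> 2
  'big' -> 2
  'ran' -> 3
  'ran' -> 3
  'ran' -> 3
  'her' -> 1

Encoded: [2, 2, 3, 3, 3, 1]


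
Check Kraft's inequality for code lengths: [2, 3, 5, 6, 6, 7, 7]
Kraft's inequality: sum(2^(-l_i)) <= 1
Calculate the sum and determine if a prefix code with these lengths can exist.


Sum = 2^(-2) + 2^(-3) + 2^(-5) + 2^(-6) + 2^(-6) + 2^(-7) + 2^(-7)
    = 0.25 + 0.125 + 0.03125 + 0.015625 + 0.015625 + 0.0078125 + 0.0078125
    = 58/128 = 0.453125
Since 0.453125 <= 1, Kraft's inequality IS satisfied.
A prefix code with these lengths CAN exist.

Kraft sum = 0.453125. Satisfied.


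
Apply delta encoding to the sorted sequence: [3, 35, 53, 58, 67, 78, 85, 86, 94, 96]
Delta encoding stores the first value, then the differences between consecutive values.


First value: 3
Deltas:
  35 - 3 = 32
  53 - 35 = 18
  58 - 53 = 5
  67 - 58 = 9
  78 - 67 = 11
  85 - 78 = 7
  86 - 85 = 1
  94 - 86 = 8
  96 - 94 = 2


Delta encoded: [3, 32, 18, 5, 9, 11, 7, 1, 8, 2]


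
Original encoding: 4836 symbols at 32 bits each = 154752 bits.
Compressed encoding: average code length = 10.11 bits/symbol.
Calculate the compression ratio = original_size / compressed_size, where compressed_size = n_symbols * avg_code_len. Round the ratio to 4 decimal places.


original_size = n_symbols * orig_bits = 4836 * 32 = 154752 bits
compressed_size = n_symbols * avg_code_len = 4836 * 10.11 = 48891.96 bits
ratio = original_size / compressed_size = 154752 / 48891.96 = 3.1652

Compression ratio = 3.1652


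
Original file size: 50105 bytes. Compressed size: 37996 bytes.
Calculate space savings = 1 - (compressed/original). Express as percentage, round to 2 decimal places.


ratio = compressed/original = 37996/50105 = 0.758328
savings = 1 - ratio = 1 - 0.758328 = 0.241672
as a percentage: 0.241672 * 100 = 24.17%

Space savings = 1 - 37996/50105 = 24.17%


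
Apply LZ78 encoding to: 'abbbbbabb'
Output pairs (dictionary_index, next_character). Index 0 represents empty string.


LZ78 encoding steps:
Dictionary: {0: ''}
Step 1: w='' (idx 0), next='a' -> output (0, 'a'), add 'a' as idx 1
Step 2: w='' (idx 0), next='b' -> output (0, 'b'), add 'b' as idx 2
Step 3: w='b' (idx 2), next='b' -> output (2, 'b'), add 'bb' as idx 3
Step 4: w='bb' (idx 3), next='a' -> output (3, 'a'), add 'bba' as idx 4
Step 5: w='bb' (idx 3), end of input -> output (3, '')


Encoded: [(0, 'a'), (0, 'b'), (2, 'b'), (3, 'a'), (3, '')]


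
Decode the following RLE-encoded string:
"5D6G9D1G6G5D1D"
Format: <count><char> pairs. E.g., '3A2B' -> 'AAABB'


Expanding each <count><char> pair:
  5D -> 'DDDDD'
  6G -> 'GGGGGG'
  9D -> 'DDDDDDDDD'
  1G -> 'G'
  6G -> 'GGGGGG'
  5D -> 'DDDDD'
  1D -> 'D'

Decoded = DDDDDGGGGGGDDDDDDDDDGGGGGGGDDDDDD


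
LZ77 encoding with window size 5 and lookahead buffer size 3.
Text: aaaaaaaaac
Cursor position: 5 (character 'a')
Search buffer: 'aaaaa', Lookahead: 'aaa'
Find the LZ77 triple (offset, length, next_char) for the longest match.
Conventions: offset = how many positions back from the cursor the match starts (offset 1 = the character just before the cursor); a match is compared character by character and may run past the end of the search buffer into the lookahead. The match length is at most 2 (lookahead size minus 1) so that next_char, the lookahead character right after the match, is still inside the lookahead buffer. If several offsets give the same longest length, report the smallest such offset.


Try each offset into the search buffer:
  offset=1 (pos 4, char 'a'): match length 2
  offset=2 (pos 3, char 'a'): match length 2
  offset=3 (pos 2, char 'a'): match length 2
  offset=4 (pos 1, char 'a'): match length 2
  offset=5 (pos 0, char 'a'): match length 2
Longest match has length 2, found at offsets 1, 2, 3, 4, 5; take the smallest, offset 1.
next_char = character at position 5 + 2 = 7 -> 'a'

Best match: offset=1, length=2 (matching 'aa' starting at position 4)
LZ77 triple: (1, 2, 'a')


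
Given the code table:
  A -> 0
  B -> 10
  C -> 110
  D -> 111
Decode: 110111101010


Decoding:
110 -> C
111 -> D
10 -> B
10 -> B
10 -> B


Result: CDBBB


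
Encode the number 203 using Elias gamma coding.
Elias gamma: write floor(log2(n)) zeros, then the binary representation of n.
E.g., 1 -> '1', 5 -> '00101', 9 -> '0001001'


num_bits = floor(log2(203)) + 1 = 8
leading_zeros = num_bits - 1 = 7
binary(203) = 11001011

Elias gamma(203) = '0000000' + '11001011' = 000000011001011 (15 bits)


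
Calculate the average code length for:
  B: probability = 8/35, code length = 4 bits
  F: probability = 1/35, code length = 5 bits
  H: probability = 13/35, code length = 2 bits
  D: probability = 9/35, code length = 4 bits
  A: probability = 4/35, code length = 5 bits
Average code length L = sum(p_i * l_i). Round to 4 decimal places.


Weighted contributions p_i * l_i:
  B: (8/35) * 4 = 32/35
  F: (1/35) * 5 = 5/35
  H: (13/35) * 2 = 26/35
  D: (9/35) * 4 = 36/35
  A: (4/35) * 5 = 20/35
Sum = (32 + 5 + 26 + 36 + 20)/35 = 119/35

L = 119/35 = 3.4000 bits/symbol


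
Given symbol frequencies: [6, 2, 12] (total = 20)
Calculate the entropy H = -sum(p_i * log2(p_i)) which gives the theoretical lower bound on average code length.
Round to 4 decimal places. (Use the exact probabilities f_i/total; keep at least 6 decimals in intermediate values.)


Per-symbol terms -p_i * log2(p_i) with p_i = f_i/20:
  p = 6/20 = 0.300000: log2(p) = -1.736966, -p*log2(p) = 0.521090
  p = 2/20 = 0.100000: log2(p) = -3.321928, -p*log2(p) = 0.332193
  p = 12/20 = 0.600000: log2(p) = -0.736966, -p*log2(p) = 0.442179
H = 0.521090 + 0.332193 + 0.442179 = 1.295462

H = 1.2955 bits/symbol


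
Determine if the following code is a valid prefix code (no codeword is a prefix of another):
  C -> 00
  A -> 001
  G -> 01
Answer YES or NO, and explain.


Checking each pair (does one codeword prefix another?):
  C='00' vs A='001': prefix -- VIOLATION

NO -- this is NOT a valid prefix code. C (00) is a prefix of A (001).


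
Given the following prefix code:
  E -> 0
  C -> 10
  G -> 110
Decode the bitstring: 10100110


Decoding step by step:
Bits 10 -> C
Bits 10 -> C
Bits 0 -> E
Bits 110 -> G


Decoded message: CCEG


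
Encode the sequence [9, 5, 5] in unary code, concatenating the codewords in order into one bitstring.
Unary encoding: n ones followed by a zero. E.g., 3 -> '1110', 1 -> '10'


Encode each number as n ones followed by a terminating 0:
  9 -> 1111111110 (10 bits)
  5 -> 111110 (6 bits)
  5 -> 111110 (6 bits)
Total length = 10 + 6 + 6 = 22 bits.

Unary([9, 5, 5]) = 1111111110111110111110 (22 bits)


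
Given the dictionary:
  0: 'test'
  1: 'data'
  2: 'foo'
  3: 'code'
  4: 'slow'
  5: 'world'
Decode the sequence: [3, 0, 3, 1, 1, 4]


Look up each index in the dictionary:
  3 -> 'code'
  0 -> 'test'
  3 -> 'code'
  1 -> 'data'
  1 -> 'data'
  4 -> 'slow'

Decoded: "code test code data data slow"


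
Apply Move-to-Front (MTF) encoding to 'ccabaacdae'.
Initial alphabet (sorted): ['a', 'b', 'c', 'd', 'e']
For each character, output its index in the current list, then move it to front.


MTF encoding:
'c': index 2 in ['a', 'b', 'c', 'd', 'e'] -> ['c', 'a', 'b', 'd', 'e']
'c': index 0 in ['c', 'a', 'b', 'd', 'e'] -> ['c', 'a', 'b', 'd', 'e']
'a': index 1 in ['c', 'a', 'b', 'd', 'e'] -> ['a', 'c', 'b', 'd', 'e']
'b': index 2 in ['a', 'c', 'b', 'd', 'e'] -> ['b', 'a', 'c', 'd', 'e']
'a': index 1 in ['b', 'a', 'c', 'd', 'e'] -> ['a', 'b', 'c', 'd', 'e']
'a': index 0 in ['a', 'b', 'c', 'd', 'e'] -> ['a', 'b', 'c', 'd', 'e']
'c': index 2 in ['a', 'b', 'c', 'd', 'e'] -> ['c', 'a', 'b', 'd', 'e']
'd': index 3 in ['c', 'a', 'b', 'd', 'e'] -> ['d', 'c', 'a', 'b', 'e']
'a': index 2 in ['d', 'c', 'a', 'b', 'e'] -> ['a', 'd', 'c', 'b', 'e']
'e': index 4 in ['a', 'd', 'c', 'b', 'e'] -> ['e', 'a', 'd', 'c', 'b']


Output: [2, 0, 1, 2, 1, 0, 2, 3, 2, 4]


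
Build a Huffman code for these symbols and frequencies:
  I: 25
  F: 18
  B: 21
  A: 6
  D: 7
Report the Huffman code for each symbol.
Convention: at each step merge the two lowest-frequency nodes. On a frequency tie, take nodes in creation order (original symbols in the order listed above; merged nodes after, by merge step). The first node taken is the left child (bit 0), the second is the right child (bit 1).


Huffman tree construction:
Step 1: Merge A(6) + D(7) = 13
Step 2: Merge (A+D)(13) + F(18) = 31
Step 3: Merge B(21) + I(25) = 46
Step 4: Merge ((A+D)+F)(31) + (B+I)(46) = 77
Read each symbol's code off the tree from the root (left child = 0, right child = 1).

Codes:
  I: 11 (length 2)
  F: 01 (length 2)
  B: 10 (length 2)
  A: 000 (length 3)
  D: 001 (length 3)
Average code length: 167/77 = 2.1688 bits/symbol


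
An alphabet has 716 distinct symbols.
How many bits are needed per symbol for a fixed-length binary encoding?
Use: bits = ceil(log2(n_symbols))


log2(716) = 9.4838
Bracket: 2^9 = 512 < 716 <= 2^10 = 1024
So ceil(log2(716)) = 10

bits = ceil(log2(716)) = ceil(9.4838) = 10 bits


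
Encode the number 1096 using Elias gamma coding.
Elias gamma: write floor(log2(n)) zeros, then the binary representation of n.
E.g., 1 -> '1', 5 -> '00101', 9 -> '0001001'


num_bits = floor(log2(1096)) + 1 = 11
leading_zeros = num_bits - 1 = 10
binary(1096) = 10001001000

Elias gamma(1096) = '0000000000' + '10001001000' = 000000000010001001000 (21 bits)


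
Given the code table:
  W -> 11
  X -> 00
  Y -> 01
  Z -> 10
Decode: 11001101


Decoding:
11 -> W
00 -> X
11 -> W
01 -> Y


Result: WXWY


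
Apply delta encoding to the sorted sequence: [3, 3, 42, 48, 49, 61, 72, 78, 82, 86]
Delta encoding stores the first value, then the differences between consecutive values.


First value: 3
Deltas:
  3 - 3 = 0
  42 - 3 = 39
  48 - 42 = 6
  49 - 48 = 1
  61 - 49 = 12
  72 - 61 = 11
  78 - 72 = 6
  82 - 78 = 4
  86 - 82 = 4


Delta encoded: [3, 0, 39, 6, 1, 12, 11, 6, 4, 4]


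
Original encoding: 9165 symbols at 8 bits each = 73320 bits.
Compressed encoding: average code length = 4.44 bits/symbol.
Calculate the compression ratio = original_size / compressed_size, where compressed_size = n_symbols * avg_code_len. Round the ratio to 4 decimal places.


original_size = n_symbols * orig_bits = 9165 * 8 = 73320 bits
compressed_size = n_symbols * avg_code_len = 9165 * 4.44 = 40692.6 bits
ratio = original_size / compressed_size = 73320 / 40692.6 = 1.8018

Compression ratio = 1.8018


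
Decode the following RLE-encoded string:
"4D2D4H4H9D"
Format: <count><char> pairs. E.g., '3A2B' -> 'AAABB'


Expanding each <count><char> pair:
  4D -> 'DDDD'
  2D -> 'DD'
  4H -> 'HHHH'
  4H -> 'HHHH'
  9D -> 'DDDDDDDDD'

Decoded = DDDDDDHHHHHHHHDDDDDDDDD


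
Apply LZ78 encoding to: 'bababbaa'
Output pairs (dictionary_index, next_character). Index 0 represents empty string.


LZ78 encoding steps:
Dictionary: {0: ''}
Step 1: w='' (idx 0), next='b' -> output (0, 'b'), add 'b' as idx 1
Step 2: w='' (idx 0), next='a' -> output (0, 'a'), add 'a' as idx 2
Step 3: w='b' (idx 1), next='a' -> output (1, 'a'), add 'ba' as idx 3
Step 4: w='b' (idx 1), next='b' -> output (1, 'b'), add 'bb' as idx 4
Step 5: w='a' (idx 2), next='a' -> output (2, 'a'), add 'aa' as idx 5


Encoded: [(0, 'b'), (0, 'a'), (1, 'a'), (1, 'b'), (2, 'a')]


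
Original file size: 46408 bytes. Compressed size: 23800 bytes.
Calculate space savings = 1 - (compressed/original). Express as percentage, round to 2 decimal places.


ratio = compressed/original = 23800/46408 = 0.512843
savings = 1 - ratio = 1 - 0.512843 = 0.487157
as a percentage: 0.487157 * 100 = 48.72%

Space savings = 1 - 23800/46408 = 48.72%


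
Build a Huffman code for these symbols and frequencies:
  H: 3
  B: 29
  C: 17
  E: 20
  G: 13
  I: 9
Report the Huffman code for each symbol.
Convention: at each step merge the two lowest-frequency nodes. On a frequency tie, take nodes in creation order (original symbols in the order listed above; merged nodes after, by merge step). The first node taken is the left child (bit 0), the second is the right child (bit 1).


Huffman tree construction:
Step 1: Merge H(3) + I(9) = 12
Step 2: Merge (H+I)(12) + G(13) = 25
Step 3: Merge C(17) + E(20) = 37
Step 4: Merge ((H+I)+G)(25) + B(29) = 54
Step 5: Merge (C+E)(37) + (((H+I)+G)+B)(54) = 91
Read each symbol's code off the tree from the root (left child = 0, right child = 1).

Codes:
  H: 1000 (length 4)
  B: 11 (length 2)
  C: 00 (length 2)
  E: 01 (length 2)
  G: 101 (length 3)
  I: 1001 (length 4)
Average code length: 219/91 = 2.4066 bits/symbol


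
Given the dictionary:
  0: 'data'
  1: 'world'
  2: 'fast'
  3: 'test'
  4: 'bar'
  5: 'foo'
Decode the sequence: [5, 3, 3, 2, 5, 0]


Look up each index in the dictionary:
  5 -> 'foo'
  3 -> 'test'
  3 -> 'test'
  2 -> 'fast'
  5 -> 'foo'
  0 -> 'data'

Decoded: "foo test test fast foo data"


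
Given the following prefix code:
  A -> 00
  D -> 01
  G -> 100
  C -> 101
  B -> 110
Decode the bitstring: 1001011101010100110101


Decoding step by step:
Bits 100 -> G
Bits 101 -> C
Bits 110 -> B
Bits 101 -> C
Bits 01 -> D
Bits 00 -> A
Bits 110 -> B
Bits 101 -> C


Decoded message: GCBCDABC


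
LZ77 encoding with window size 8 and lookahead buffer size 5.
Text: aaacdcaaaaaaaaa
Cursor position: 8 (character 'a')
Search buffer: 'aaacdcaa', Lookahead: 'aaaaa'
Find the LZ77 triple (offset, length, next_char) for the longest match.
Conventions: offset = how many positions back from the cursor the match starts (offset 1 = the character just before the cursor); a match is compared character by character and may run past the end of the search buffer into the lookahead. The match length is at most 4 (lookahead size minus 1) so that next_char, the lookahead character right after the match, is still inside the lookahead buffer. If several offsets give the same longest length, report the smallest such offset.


Try each offset into the search buffer:
  offset=1 (pos 7, char 'a'): match length 4
  offset=2 (pos 6, char 'a'): match length 4
  offset=3 (pos 5, char 'c'): match length 0
  offset=4 (pos 4, char 'd'): match length 0
  offset=5 (pos 3, char 'c'): match length 0
  offset=6 (pos 2, char 'a'): match length 1
  offset=7 (pos 1, char 'a'): match length 2
  offset=8 (pos 0, char 'a'): match length 3
Longest match has length 4, found at offsets 1, 2; take the smallest, offset 1.
next_char = character at position 8 + 4 = 12 -> 'a'

Best match: offset=1, length=4 (matching 'aaaa' starting at position 7)
LZ77 triple: (1, 4, 'a')


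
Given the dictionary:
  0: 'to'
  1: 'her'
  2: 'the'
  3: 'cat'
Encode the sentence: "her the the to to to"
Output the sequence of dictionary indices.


Look up each word in the dictionary:
  'her' -> 1
  'the' -> 2
  'the' -> 2
  'to' -> 0
  'to' -> 0
  'to' -> 0

Encoded: [1, 2, 2, 0, 0, 0]


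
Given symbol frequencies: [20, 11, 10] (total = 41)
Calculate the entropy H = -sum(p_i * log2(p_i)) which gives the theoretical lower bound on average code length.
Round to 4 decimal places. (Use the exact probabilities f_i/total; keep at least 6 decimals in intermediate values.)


Per-symbol terms -p_i * log2(p_i) with p_i = f_i/41:
  p = 20/41 = 0.487805: log2(p) = -1.035624, -p*log2(p) = 0.505182
  p = 11/41 = 0.268293: log2(p) = -1.898120, -p*log2(p) = 0.509252
  p = 10/41 = 0.243902: log2(p) = -2.035624, -p*log2(p) = 0.496494
H = 0.505182 + 0.509252 + 0.496494 = 1.510928

H = 1.5109 bits/symbol


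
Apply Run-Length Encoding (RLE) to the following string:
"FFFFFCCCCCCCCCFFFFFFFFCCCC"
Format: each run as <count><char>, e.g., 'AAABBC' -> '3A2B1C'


Scanning runs left to right:
  i=0: run of 'F' x 5 -> '5F'
  i=5: run of 'C' x 9 -> '9C'
  i=14: run of 'F' x 8 -> '8F'
  i=22: run of 'C' x 4 -> '4C'

RLE = 5F9C8F4C


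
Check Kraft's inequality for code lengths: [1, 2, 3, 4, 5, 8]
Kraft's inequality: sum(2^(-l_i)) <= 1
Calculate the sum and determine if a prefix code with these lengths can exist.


Sum = 2^(-1) + 2^(-2) + 2^(-3) + 2^(-4) + 2^(-5) + 2^(-8)
    = 0.5 + 0.25 + 0.125 + 0.0625 + 0.03125 + 0.00390625
    = 249/256 = 0.97265625
Since 0.97265625 <= 1, Kraft's inequality IS satisfied.
A prefix code with these lengths CAN exist.

Kraft sum = 0.97265625. Satisfied.


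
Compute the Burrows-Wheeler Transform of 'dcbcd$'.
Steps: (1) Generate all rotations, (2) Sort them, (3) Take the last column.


Rotations (sorted):
  0: $dcbcd -> last char: d
  1: bcd$dc -> last char: c
  2: cbcd$d -> last char: d
  3: cd$dcb -> last char: b
  4: d$dcbc -> last char: c
  5: dcbcd$ -> last char: $


BWT = dcdbc$


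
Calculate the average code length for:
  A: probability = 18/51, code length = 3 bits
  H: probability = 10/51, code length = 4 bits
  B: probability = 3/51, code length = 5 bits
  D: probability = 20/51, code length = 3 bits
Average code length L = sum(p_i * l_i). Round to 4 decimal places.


Weighted contributions p_i * l_i:
  A: (18/51) * 3 = 54/51
  H: (10/51) * 4 = 40/51
  B: (3/51) * 5 = 15/51
  D: (20/51) * 3 = 60/51
Sum = (54 + 40 + 15 + 60)/51 = 169/51

L = 169/51 = 3.3137 bits/symbol


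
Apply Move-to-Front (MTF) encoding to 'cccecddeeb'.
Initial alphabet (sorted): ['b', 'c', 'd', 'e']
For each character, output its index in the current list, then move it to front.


MTF encoding:
'c': index 1 in ['b', 'c', 'd', 'e'] -> ['c', 'b', 'd', 'e']
'c': index 0 in ['c', 'b', 'd', 'e'] -> ['c', 'b', 'd', 'e']
'c': index 0 in ['c', 'b', 'd', 'e'] -> ['c', 'b', 'd', 'e']
'e': index 3 in ['c', 'b', 'd', 'e'] -> ['e', 'c', 'b', 'd']
'c': index 1 in ['e', 'c', 'b', 'd'] -> ['c', 'e', 'b', 'd']
'd': index 3 in ['c', 'e', 'b', 'd'] -> ['d', 'c', 'e', 'b']
'd': index 0 in ['d', 'c', 'e', 'b'] -> ['d', 'c', 'e', 'b']
'e': index 2 in ['d', 'c', 'e', 'b'] -> ['e', 'd', 'c', 'b']
'e': index 0 in ['e', 'd', 'c', 'b'] -> ['e', 'd', 'c', 'b']
'b': index 3 in ['e', 'd', 'c', 'b'] -> ['b', 'e', 'd', 'c']


Output: [1, 0, 0, 3, 1, 3, 0, 2, 0, 3]


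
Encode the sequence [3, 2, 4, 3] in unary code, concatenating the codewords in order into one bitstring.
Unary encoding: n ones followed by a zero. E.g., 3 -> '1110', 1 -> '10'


Encode each number as n ones followed by a terminating 0:
  3 -> 1110 (4 bits)
  2 -> 110 (3 bits)
  4 -> 11110 (5 bits)
  3 -> 1110 (4 bits)
Total length = 4 + 3 + 5 + 4 = 16 bits.

Unary([3, 2, 4, 3]) = 1110110111101110 (16 bits)


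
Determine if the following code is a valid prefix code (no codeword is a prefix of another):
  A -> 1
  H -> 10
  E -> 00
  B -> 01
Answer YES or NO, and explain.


Checking each pair (does one codeword prefix another?):
  A='1' vs H='10': prefix -- VIOLATION

NO -- this is NOT a valid prefix code. A (1) is a prefix of H (10).


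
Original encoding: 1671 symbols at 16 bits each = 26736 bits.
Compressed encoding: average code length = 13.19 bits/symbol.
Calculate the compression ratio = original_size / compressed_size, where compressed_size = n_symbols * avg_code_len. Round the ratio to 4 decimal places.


original_size = n_symbols * orig_bits = 1671 * 16 = 26736 bits
compressed_size = n_symbols * avg_code_len = 1671 * 13.19 = 22040.49 bits
ratio = original_size / compressed_size = 26736 / 22040.49 = 1.213

Compression ratio = 1.213


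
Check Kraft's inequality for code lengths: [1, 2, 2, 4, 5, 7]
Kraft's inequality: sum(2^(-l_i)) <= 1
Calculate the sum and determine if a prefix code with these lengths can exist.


Sum = 2^(-1) + 2^(-2) + 2^(-2) + 2^(-4) + 2^(-5) + 2^(-7)
    = 0.5 + 0.25 + 0.25 + 0.0625 + 0.03125 + 0.0078125
    = 141/128 = 1.1015625
Since 1.1015625 > 1, Kraft's inequality is NOT satisfied.
A prefix code with these lengths CANNOT exist.

Kraft sum = 1.1015625. Not satisfied.


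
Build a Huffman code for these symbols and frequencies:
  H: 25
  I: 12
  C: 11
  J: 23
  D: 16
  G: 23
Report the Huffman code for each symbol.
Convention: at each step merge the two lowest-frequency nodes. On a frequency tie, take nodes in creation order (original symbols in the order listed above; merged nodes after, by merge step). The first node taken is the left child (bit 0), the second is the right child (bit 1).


Huffman tree construction:
Step 1: Merge C(11) + I(12) = 23
Step 2: Merge D(16) + J(23) = 39
Step 3: Merge G(23) + (C+I)(23) = 46
Step 4: Merge H(25) + (D+J)(39) = 64
Step 5: Merge (G+(C+I))(46) + (H+(D+J))(64) = 110
Read each symbol's code off the tree from the root (left child = 0, right child = 1).

Codes:
  H: 10 (length 2)
  I: 011 (length 3)
  C: 010 (length 3)
  J: 111 (length 3)
  D: 110 (length 3)
  G: 00 (length 2)
Average code length: 282/110 = 2.5636 bits/symbol


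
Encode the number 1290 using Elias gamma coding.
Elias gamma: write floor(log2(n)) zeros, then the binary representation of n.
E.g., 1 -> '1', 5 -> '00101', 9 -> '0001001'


num_bits = floor(log2(1290)) + 1 = 11
leading_zeros = num_bits - 1 = 10
binary(1290) = 10100001010

Elias gamma(1290) = '0000000000' + '10100001010' = 000000000010100001010 (21 bits)


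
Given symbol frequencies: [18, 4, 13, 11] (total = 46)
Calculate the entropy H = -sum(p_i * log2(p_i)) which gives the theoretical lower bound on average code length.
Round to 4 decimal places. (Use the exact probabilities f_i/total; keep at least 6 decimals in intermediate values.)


Per-symbol terms -p_i * log2(p_i) with p_i = f_i/46:
  p = 18/46 = 0.391304: log2(p) = -1.353637, -p*log2(p) = 0.529684
  p = 4/46 = 0.086957: log2(p) = -3.523562, -p*log2(p) = 0.306397
  p = 13/46 = 0.282609: log2(p) = -1.823122, -p*log2(p) = 0.515230
  p = 11/46 = 0.239130: log2(p) = -2.064130, -p*log2(p) = 0.493596
H = 0.529684 + 0.306397 + 0.515230 + 0.493596 = 1.844907

H = 1.8449 bits/symbol


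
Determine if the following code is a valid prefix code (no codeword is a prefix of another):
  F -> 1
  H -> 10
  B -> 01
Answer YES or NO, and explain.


Checking each pair (does one codeword prefix another?):
  F='1' vs H='10': prefix -- VIOLATION

NO -- this is NOT a valid prefix code. F (1) is a prefix of H (10).


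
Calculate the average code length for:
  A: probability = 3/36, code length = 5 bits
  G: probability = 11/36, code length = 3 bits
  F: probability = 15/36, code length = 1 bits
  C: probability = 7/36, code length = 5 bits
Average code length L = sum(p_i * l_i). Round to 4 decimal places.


Weighted contributions p_i * l_i:
  A: (3/36) * 5 = 15/36
  G: (11/36) * 3 = 33/36
  F: (15/36) * 1 = 15/36
  C: (7/36) * 5 = 35/36
Sum = (15 + 33 + 15 + 35)/36 = 98/36

L = 98/36 = 2.7222 bits/symbol


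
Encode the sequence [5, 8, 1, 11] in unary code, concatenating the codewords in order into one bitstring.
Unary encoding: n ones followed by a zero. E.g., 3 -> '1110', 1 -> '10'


Encode each number as n ones followed by a terminating 0:
  5 -> 111110 (6 bits)
  8 -> 111111110 (9 bits)
  1 -> 10 (2 bits)
  11 -> 111111111110 (12 bits)
Total length = 6 + 9 + 2 + 12 = 29 bits.

Unary([5, 8, 1, 11]) = 11111011111111010111111111110 (29 bits)


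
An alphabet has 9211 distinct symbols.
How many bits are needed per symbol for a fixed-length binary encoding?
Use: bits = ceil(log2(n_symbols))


log2(9211) = 13.1691
Bracket: 2^13 = 8192 < 9211 <= 2^14 = 16384
So ceil(log2(9211)) = 14

bits = ceil(log2(9211)) = ceil(13.1691) = 14 bits


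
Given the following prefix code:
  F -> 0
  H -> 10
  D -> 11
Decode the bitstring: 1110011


Decoding step by step:
Bits 11 -> D
Bits 10 -> H
Bits 0 -> F
Bits 11 -> D


Decoded message: DHFD


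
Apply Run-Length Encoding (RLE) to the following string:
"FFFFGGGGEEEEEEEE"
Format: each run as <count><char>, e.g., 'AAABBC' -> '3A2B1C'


Scanning runs left to right:
  i=0: run of 'F' x 4 -> '4F'
  i=4: run of 'G' x 4 -> '4G'
  i=8: run of 'E' x 8 -> '8E'

RLE = 4F4G8E


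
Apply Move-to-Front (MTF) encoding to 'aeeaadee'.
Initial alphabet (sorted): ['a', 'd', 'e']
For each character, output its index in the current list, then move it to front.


MTF encoding:
'a': index 0 in ['a', 'd', 'e'] -> ['a', 'd', 'e']
'e': index 2 in ['a', 'd', 'e'] -> ['e', 'a', 'd']
'e': index 0 in ['e', 'a', 'd'] -> ['e', 'a', 'd']
'a': index 1 in ['e', 'a', 'd'] -> ['a', 'e', 'd']
'a': index 0 in ['a', 'e', 'd'] -> ['a', 'e', 'd']
'd': index 2 in ['a', 'e', 'd'] -> ['d', 'a', 'e']
'e': index 2 in ['d', 'a', 'e'] -> ['e', 'd', 'a']
'e': index 0 in ['e', 'd', 'a'] -> ['e', 'd', 'a']


Output: [0, 2, 0, 1, 0, 2, 2, 0]


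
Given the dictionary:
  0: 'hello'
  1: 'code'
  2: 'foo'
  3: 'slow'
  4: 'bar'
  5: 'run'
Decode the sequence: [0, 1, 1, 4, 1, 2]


Look up each index in the dictionary:
  0 -> 'hello'
  1 -> 'code'
  1 -> 'code'
  4 -> 'bar'
  1 -> 'code'
  2 -> 'foo'

Decoded: "hello code code bar code foo"


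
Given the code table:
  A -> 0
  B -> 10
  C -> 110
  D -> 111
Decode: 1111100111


Decoding:
111 -> D
110 -> C
0 -> A
111 -> D


Result: DCAD


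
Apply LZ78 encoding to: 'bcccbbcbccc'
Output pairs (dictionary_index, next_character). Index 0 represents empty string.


LZ78 encoding steps:
Dictionary: {0: ''}
Step 1: w='' (idx 0), next='b' -> output (0, 'b'), add 'b' as idx 1
Step 2: w='' (idx 0), next='c' -> output (0, 'c'), add 'c' as idx 2
Step 3: w='c' (idx 2), next='c' -> output (2, 'c'), add 'cc' as idx 3
Step 4: w='b' (idx 1), next='b' -> output (1, 'b'), add 'bb' as idx 4
Step 5: w='c' (idx 2), next='b' -> output (2, 'b'), add 'cb' as idx 5
Step 6: w='cc' (idx 3), next='c' -> output (3, 'c'), add 'ccc' as idx 6


Encoded: [(0, 'b'), (0, 'c'), (2, 'c'), (1, 'b'), (2, 'b'), (3, 'c')]


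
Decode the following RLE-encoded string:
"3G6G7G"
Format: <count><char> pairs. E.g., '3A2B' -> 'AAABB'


Expanding each <count><char> pair:
  3G -> 'GGG'
  6G -> 'GGGGGG'
  7G -> 'GGGGGGG'

Decoded = GGGGGGGGGGGGGGGG


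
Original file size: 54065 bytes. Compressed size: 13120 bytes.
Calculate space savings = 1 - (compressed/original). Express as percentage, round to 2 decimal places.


ratio = compressed/original = 13120/54065 = 0.242671
savings = 1 - ratio = 1 - 0.242671 = 0.757329
as a percentage: 0.757329 * 100 = 75.73%

Space savings = 1 - 13120/54065 = 75.73%


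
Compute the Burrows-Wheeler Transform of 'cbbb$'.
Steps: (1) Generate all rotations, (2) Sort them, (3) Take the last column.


Rotations (sorted):
  0: $cbbb -> last char: b
  1: b$cbb -> last char: b
  2: bb$cb -> last char: b
  3: bbb$c -> last char: c
  4: cbbb$ -> last char: $


BWT = bbbc$


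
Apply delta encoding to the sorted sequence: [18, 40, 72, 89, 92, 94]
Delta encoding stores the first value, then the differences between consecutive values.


First value: 18
Deltas:
  40 - 18 = 22
  72 - 40 = 32
  89 - 72 = 17
  92 - 89 = 3
  94 - 92 = 2


Delta encoded: [18, 22, 32, 17, 3, 2]


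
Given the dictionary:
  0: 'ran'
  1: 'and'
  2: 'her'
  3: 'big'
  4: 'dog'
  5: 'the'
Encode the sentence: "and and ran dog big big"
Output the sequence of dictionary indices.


Look up each word in the dictionary:
  'and' -> 1
  'and' -> 1
  'ran' -> 0
  'dog' -> 4
  'big' -> 3
  'big' -> 3

Encoded: [1, 1, 0, 4, 3, 3]


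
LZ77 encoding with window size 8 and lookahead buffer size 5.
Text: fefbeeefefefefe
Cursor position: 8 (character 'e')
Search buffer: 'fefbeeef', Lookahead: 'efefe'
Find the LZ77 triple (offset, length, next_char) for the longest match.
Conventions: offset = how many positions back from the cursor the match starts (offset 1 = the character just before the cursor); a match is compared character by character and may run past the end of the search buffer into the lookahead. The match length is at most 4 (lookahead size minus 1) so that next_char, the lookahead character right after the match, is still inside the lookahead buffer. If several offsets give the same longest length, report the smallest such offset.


Try each offset into the search buffer:
  offset=1 (pos 7, char 'f'): match length 0
  offset=2 (pos 6, char 'e'): match length 4
  offset=3 (pos 5, char 'e'): match length 1
  offset=4 (pos 4, char 'e'): match length 1
  offset=5 (pos 3, char 'b'): match length 0
  offset=6 (pos 2, char 'f'): match length 0
  offset=7 (pos 1, char 'e'): match length 2
  offset=8 (pos 0, char 'f'): match length 0
Longest match has length 4 at offset 2.
next_char = character at position 8 + 4 = 12 -> 'e'

Best match: offset=2, length=4 (matching 'efef' starting at position 6)
LZ77 triple: (2, 4, 'e')


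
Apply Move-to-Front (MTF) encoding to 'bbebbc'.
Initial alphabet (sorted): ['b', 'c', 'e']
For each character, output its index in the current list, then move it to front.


MTF encoding:
'b': index 0 in ['b', 'c', 'e'] -> ['b', 'c', 'e']
'b': index 0 in ['b', 'c', 'e'] -> ['b', 'c', 'e']
'e': index 2 in ['b', 'c', 'e'] -> ['e', 'b', 'c']
'b': index 1 in ['e', 'b', 'c'] -> ['b', 'e', 'c']
'b': index 0 in ['b', 'e', 'c'] -> ['b', 'e', 'c']
'c': index 2 in ['b', 'e', 'c'] -> ['c', 'b', 'e']


Output: [0, 0, 2, 1, 0, 2]


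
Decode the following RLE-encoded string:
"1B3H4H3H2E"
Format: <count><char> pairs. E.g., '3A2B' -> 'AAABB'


Expanding each <count><char> pair:
  1B -> 'B'
  3H -> 'HHH'
  4H -> 'HHHH'
  3H -> 'HHH'
  2E -> 'EE'

Decoded = BHHHHHHHHHHEE


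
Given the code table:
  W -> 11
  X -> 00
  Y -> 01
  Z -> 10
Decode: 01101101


Decoding:
01 -> Y
10 -> Z
11 -> W
01 -> Y


Result: YZWY


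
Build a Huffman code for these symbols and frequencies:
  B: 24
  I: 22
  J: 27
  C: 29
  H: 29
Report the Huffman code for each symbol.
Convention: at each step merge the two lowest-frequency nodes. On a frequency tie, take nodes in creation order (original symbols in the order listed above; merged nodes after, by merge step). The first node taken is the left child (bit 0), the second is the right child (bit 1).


Huffman tree construction:
Step 1: Merge I(22) + B(24) = 46
Step 2: Merge J(27) + C(29) = 56
Step 3: Merge H(29) + (I+B)(46) = 75
Step 4: Merge (J+C)(56) + (H+(I+B))(75) = 131
Read each symbol's code off the tree from the root (left child = 0, right child = 1).

Codes:
  B: 111 (length 3)
  I: 110 (length 3)
  J: 00 (length 2)
  C: 01 (length 2)
  H: 10 (length 2)
Average code length: 308/131 = 2.3511 bits/symbol


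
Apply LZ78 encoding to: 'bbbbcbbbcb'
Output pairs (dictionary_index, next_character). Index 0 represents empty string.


LZ78 encoding steps:
Dictionary: {0: ''}
Step 1: w='' (idx 0), next='b' -> output (0, 'b'), add 'b' as idx 1
Step 2: w='b' (idx 1), next='b' -> output (1, 'b'), add 'bb' as idx 2
Step 3: w='b' (idx 1), next='c' -> output (1, 'c'), add 'bc' as idx 3
Step 4: w='bb' (idx 2), next='b' -> output (2, 'b'), add 'bbb' as idx 4
Step 5: w='' (idx 0), next='c' -> output (0, 'c'), add 'c' as idx 5
Step 6: w='b' (idx 1), end of input -> output (1, '')


Encoded: [(0, 'b'), (1, 'b'), (1, 'c'), (2, 'b'), (0, 'c'), (1, '')]


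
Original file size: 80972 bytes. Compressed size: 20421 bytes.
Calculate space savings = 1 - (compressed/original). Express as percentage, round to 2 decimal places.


ratio = compressed/original = 20421/80972 = 0.252198
savings = 1 - ratio = 1 - 0.252198 = 0.747802
as a percentage: 0.747802 * 100 = 74.78%

Space savings = 1 - 20421/80972 = 74.78%


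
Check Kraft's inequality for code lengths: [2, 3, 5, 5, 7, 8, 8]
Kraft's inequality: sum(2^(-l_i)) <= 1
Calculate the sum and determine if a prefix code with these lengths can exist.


Sum = 2^(-2) + 2^(-3) + 2^(-5) + 2^(-5) + 2^(-7) + 2^(-8) + 2^(-8)
    = 0.25 + 0.125 + 0.03125 + 0.03125 + 0.0078125 + 0.00390625 + 0.00390625
    = 116/256 = 0.453125
Since 0.453125 <= 1, Kraft's inequality IS satisfied.
A prefix code with these lengths CAN exist.

Kraft sum = 0.453125. Satisfied.
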